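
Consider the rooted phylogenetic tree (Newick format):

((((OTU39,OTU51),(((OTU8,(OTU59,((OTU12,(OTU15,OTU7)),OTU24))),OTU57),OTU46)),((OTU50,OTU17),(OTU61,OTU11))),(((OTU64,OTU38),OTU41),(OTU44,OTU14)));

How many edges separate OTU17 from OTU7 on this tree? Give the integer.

12

The MRCA of OTU17 and OTU7 is the node subtending (((OTU39,OTU51),(((OTU8,(OTU59,((OTU12,(OTU15,OTU7)),OTU24))),OTU57),OTU46)),((OTU50,OTU17),(OTU61,OTU11))).
From OTU17 up to that node: 3 branches. From OTU7 up to the same node: 9 branches. Total: 3 + 9 = 12.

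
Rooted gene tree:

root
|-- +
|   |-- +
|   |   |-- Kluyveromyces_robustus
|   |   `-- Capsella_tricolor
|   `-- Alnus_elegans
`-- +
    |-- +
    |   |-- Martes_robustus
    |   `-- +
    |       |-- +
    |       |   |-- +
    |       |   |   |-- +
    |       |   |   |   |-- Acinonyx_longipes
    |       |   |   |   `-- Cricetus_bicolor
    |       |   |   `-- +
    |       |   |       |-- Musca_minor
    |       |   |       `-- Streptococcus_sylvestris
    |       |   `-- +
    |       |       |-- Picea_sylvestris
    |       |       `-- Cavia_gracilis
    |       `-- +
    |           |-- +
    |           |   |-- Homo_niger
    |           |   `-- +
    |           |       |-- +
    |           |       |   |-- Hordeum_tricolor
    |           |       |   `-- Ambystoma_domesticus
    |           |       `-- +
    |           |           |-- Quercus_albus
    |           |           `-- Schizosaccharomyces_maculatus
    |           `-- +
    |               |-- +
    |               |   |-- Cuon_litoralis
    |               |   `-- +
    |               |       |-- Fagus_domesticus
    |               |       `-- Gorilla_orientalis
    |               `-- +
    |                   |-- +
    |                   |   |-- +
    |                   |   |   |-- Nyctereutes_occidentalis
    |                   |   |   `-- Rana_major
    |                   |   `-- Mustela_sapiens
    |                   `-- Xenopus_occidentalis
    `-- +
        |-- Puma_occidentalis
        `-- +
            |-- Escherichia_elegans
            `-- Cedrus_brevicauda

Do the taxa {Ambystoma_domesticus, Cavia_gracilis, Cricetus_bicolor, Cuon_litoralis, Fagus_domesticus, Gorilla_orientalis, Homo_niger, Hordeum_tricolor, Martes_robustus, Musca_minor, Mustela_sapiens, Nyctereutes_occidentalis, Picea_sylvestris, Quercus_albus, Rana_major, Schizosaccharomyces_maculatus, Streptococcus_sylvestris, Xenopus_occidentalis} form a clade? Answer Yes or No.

The MRCA of the listed taxa subtends (Martes_robustus,((((Acinonyx_longipes,Cricetus_bicolor),(Musca_minor,Streptococcus_sylvestris)),(Picea_sylvestris,Cavia_gracilis)),((Homo_niger,((Hordeum_tricolor,Ambystoma_domesticus),(Quercus_albus,Schizosaccharomyces_maculatus))),((Cuon_litoralis,(Fagus_domesticus,Gorilla_orientalis)),(((Nyctereutes_occidentalis,Rana_major),Mustela_sapiens),Xenopus_occidentalis))))).
That clade also contains Acinonyx_longipes, which is not in the proposed group, so the group is not monophyletic.

No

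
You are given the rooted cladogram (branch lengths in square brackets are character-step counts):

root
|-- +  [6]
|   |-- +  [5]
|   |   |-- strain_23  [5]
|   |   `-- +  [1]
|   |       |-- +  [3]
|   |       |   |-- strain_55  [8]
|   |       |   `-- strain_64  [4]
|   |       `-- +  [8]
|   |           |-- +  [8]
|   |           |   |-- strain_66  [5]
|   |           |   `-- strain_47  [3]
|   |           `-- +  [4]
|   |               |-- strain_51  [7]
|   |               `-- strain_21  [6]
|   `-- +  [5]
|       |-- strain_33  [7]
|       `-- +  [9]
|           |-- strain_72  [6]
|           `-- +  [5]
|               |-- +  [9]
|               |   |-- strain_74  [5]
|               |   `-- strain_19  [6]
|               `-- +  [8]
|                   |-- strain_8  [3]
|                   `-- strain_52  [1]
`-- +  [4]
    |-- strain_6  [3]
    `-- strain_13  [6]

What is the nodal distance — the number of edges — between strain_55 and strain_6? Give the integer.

7

The MRCA of strain_55 and strain_6 is the root of the tree.
From strain_55 up to that node: 5 branches. From strain_6 up to the same node: 2 branches. Total: 5 + 2 = 7.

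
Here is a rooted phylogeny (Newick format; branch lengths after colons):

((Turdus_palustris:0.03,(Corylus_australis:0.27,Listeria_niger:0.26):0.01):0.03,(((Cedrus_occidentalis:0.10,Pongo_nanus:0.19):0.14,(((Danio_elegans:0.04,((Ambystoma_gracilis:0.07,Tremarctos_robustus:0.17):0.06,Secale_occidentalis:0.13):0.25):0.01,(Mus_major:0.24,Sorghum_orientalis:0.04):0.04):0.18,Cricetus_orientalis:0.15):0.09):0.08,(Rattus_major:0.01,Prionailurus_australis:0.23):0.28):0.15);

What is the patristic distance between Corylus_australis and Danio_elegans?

0.86

The path runs Corylus_australis → … → MRCA → … → Danio_elegans; the MRCA is the root of the tree.
Branch lengths along that path: 0.27 + 0.01 + 0.03 + 0.15 + 0.08 + 0.09 + 0.18 + 0.01 + 0.04 = 0.86.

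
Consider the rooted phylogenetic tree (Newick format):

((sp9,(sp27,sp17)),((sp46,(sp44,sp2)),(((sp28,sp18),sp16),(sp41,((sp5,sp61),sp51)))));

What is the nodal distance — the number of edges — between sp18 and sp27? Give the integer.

The MRCA of sp18 and sp27 is the root of the tree.
From sp18 up to that node: 5 branches. From sp27 up to the same node: 3 branches. Total: 5 + 3 = 8.

8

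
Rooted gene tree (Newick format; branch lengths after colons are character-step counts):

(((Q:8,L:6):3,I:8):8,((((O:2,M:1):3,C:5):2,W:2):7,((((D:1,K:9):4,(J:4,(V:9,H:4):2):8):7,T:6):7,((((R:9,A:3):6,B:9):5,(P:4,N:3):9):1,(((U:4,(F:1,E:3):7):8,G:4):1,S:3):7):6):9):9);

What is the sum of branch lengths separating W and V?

51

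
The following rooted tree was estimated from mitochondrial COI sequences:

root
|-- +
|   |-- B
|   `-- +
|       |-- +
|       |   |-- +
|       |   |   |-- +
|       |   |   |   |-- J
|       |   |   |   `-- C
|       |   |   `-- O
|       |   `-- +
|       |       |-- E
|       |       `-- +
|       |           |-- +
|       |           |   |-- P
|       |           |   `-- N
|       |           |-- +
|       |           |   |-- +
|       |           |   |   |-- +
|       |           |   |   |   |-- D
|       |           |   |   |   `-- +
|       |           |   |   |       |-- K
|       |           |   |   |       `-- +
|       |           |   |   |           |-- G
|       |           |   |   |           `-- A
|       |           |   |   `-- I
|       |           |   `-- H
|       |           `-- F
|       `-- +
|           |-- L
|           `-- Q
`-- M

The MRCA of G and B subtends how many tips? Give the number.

The MRCA of G and B is the node subtending (B,((((J,C),O),(E,((P,N),(((D,(K,(G,A))),I),H),F))),(L,Q))).
That clade contains 16 terminal taxa: A, B, C, D, E, F, G, H, I, J, K, L, N, O, P, Q.

16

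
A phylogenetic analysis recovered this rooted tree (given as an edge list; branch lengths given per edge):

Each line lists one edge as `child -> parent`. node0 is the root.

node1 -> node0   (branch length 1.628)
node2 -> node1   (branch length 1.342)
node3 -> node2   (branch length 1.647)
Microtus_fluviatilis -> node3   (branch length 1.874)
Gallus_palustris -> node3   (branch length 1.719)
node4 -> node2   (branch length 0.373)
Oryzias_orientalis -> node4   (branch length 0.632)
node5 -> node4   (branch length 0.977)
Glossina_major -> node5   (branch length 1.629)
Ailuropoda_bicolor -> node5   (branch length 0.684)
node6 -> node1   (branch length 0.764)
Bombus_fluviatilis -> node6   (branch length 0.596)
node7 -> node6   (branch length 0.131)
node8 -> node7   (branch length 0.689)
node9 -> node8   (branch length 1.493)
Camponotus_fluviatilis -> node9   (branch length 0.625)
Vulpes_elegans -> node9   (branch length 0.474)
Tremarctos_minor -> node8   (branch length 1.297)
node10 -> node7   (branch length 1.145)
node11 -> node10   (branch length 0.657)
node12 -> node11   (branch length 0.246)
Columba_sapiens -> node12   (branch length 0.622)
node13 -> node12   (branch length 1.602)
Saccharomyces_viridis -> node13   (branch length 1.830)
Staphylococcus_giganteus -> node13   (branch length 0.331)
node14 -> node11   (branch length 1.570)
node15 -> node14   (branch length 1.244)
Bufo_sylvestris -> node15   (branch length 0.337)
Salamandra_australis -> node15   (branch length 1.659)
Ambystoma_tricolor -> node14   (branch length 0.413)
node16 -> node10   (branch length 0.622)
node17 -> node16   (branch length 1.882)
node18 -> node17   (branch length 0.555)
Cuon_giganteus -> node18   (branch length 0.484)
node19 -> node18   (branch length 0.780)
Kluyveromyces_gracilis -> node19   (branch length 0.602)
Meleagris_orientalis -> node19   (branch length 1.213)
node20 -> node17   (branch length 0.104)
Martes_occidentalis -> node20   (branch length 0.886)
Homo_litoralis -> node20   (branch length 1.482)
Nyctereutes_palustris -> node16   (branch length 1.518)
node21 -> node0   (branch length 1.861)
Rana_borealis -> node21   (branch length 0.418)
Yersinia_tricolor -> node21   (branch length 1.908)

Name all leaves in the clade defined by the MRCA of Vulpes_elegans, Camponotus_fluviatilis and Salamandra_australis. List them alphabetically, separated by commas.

Ambystoma_tricolor, Bufo_sylvestris, Camponotus_fluviatilis, Columba_sapiens, Cuon_giganteus, Homo_litoralis, Kluyveromyces_gracilis, Martes_occidentalis, Meleagris_orientalis, Nyctereutes_palustris, Saccharomyces_viridis, Salamandra_australis, Staphylococcus_giganteus, Tremarctos_minor, Vulpes_elegans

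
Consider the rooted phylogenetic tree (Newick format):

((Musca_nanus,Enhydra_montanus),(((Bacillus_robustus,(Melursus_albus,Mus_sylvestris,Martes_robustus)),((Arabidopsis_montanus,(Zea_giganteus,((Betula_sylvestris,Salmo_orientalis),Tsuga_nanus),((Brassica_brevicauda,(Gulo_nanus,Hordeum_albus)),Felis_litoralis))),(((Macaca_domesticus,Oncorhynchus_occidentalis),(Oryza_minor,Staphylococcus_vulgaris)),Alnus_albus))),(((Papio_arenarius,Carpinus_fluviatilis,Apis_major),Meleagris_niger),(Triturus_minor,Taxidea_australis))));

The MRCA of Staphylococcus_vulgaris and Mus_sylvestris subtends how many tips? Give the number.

The MRCA of Staphylococcus_vulgaris and Mus_sylvestris is the node subtending ((Bacillus_robustus,(Melursus_albus,Mus_sylvestris,Martes_robustus)),((Arabidopsis_montanus,(Zea_giganteus,((Betula_sylvestris,Salmo_orientalis),Tsuga_nanus),((Brassica_brevicauda,(Gulo_nanus,Hordeum_albus)),Felis_litoralis))),(((Macaca_domesticus,Oncorhynchus_occidentalis),(Oryza_minor,Staphylococcus_vulgaris)),Alnus_albus))).
That clade contains 18 terminal taxa: Alnus_albus, Arabidopsis_montanus, Bacillus_robustus, Betula_sylvestris, Brassica_brevicauda, Felis_litoralis, Gulo_nanus, Hordeum_albus, Macaca_domesticus, Martes_robustus, Melursus_albus, Mus_sylvestris, Oncorhynchus_occidentalis, Oryza_minor, Salmo_orientalis, Staphylococcus_vulgaris, Tsuga_nanus, Zea_giganteus.

18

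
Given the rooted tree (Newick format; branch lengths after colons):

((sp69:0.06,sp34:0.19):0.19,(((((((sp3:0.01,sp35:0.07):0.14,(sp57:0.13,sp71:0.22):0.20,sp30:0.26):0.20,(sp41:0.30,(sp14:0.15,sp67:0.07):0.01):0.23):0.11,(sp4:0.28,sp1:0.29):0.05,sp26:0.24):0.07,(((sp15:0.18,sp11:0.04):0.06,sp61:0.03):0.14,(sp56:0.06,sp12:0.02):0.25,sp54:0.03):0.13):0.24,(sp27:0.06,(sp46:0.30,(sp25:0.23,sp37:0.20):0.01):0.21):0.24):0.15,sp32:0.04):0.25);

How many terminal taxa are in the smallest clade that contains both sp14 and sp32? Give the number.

22

The MRCA of sp14 and sp32 is the node subtending (((((((sp3,sp35),(sp57,sp71),sp30),(sp41,(sp14,sp67))),(sp4,sp1),sp26),(((sp15,sp11),sp61),(sp56,sp12),sp54)),(sp27,(sp46,(sp25,sp37)))),sp32).
That clade contains 22 terminal taxa: sp1, sp11, sp12, sp14, sp15, sp25, sp26, sp27, sp3, sp30, sp32, sp35, sp37, sp4, sp41, sp46, sp54, sp56, sp57, sp61, sp67, sp71.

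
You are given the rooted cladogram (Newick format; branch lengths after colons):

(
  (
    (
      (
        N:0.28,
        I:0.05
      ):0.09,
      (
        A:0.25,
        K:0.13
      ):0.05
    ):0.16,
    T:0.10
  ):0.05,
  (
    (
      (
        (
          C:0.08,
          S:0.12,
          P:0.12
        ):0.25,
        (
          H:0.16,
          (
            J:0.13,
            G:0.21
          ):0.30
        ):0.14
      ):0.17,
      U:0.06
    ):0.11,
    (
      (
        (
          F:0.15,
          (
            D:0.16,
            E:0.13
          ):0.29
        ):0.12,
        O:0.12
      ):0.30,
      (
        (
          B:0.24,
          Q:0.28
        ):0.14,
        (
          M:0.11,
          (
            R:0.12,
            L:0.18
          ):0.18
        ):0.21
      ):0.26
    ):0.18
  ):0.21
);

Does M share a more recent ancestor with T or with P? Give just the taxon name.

The MRCA of M and P subtends ((((C,S,P),(H,(J,G))),U),(((F,(D,E)),O),((B,Q),(M,(R,L))))) (16 taxa).
The MRCA of M and T is the root, subtending the entire tree (21 taxa).
The first is nested inside the second, so M shares a more recent common ancestor with P.

P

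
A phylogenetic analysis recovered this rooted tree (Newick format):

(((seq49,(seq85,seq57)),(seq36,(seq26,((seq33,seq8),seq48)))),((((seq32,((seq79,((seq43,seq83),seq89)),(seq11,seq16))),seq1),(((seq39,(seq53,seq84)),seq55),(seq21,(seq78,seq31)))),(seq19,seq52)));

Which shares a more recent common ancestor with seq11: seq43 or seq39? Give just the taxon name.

seq43

The MRCA of seq11 and seq43 subtends ((seq79,((seq43,seq83),seq89)),(seq11,seq16)) (6 taxa).
The MRCA of seq11 and seq39 subtends (((seq32,((seq79,((seq43,seq83),seq89)),(seq11,seq16))),seq1),(((seq39,(seq53,seq84)),seq55),(seq21,(seq78,seq31)))) (15 taxa).
The first is nested inside the second, so seq11 shares a more recent common ancestor with seq43.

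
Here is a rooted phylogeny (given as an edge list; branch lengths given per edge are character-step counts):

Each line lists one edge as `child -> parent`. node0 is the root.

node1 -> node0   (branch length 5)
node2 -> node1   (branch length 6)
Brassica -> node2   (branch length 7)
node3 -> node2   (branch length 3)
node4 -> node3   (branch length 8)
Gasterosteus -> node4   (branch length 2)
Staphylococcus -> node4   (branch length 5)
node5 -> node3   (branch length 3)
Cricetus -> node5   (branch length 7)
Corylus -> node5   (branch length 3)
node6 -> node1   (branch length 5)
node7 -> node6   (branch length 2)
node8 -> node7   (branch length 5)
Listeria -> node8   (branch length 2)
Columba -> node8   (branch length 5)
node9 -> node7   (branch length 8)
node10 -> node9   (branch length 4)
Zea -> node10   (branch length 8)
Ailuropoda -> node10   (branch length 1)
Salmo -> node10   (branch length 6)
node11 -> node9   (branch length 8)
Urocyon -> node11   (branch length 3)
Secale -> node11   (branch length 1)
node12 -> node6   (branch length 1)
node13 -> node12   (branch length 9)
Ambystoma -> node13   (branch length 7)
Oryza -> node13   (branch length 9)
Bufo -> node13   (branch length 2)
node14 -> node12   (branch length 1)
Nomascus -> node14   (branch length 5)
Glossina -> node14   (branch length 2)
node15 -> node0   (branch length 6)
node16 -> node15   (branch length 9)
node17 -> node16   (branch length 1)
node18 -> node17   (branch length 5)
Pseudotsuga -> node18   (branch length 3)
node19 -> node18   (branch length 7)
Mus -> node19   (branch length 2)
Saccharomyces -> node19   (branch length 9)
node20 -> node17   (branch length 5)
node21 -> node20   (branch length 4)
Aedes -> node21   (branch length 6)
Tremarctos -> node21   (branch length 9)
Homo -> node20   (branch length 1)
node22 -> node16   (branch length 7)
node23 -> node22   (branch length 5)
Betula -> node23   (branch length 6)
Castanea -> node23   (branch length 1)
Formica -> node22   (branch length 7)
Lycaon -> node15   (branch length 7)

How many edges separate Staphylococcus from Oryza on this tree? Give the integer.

The MRCA of Staphylococcus and Oryza is the node subtending ((Brassica,((Gasterosteus,Staphylococcus),(Cricetus,Corylus))),(((Listeria,Columba),((Zea,Ailuropoda,Salmo),(Urocyon,Secale))),((Ambystoma,Oryza,Bufo),(Nomascus,Glossina)))).
From Staphylococcus up to that node: 4 branches. From Oryza up to the same node: 4 branches. Total: 4 + 4 = 8.

8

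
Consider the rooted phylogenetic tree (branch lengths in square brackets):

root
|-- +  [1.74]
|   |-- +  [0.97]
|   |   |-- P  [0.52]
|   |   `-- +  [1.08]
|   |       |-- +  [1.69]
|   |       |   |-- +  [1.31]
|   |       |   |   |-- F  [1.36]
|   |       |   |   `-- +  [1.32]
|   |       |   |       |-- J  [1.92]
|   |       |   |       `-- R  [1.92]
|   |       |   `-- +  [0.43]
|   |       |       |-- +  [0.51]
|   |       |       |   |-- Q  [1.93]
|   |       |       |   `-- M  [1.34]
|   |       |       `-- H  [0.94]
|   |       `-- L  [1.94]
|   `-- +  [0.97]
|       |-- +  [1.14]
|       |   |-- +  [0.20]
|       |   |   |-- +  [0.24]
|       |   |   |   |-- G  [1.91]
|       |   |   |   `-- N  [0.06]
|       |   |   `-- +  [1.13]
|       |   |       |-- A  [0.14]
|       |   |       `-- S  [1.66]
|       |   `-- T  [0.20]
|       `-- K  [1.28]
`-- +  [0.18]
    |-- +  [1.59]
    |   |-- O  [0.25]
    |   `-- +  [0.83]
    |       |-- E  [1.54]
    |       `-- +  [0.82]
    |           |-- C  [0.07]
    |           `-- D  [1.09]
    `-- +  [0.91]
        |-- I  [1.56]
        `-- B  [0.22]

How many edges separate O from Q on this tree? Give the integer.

10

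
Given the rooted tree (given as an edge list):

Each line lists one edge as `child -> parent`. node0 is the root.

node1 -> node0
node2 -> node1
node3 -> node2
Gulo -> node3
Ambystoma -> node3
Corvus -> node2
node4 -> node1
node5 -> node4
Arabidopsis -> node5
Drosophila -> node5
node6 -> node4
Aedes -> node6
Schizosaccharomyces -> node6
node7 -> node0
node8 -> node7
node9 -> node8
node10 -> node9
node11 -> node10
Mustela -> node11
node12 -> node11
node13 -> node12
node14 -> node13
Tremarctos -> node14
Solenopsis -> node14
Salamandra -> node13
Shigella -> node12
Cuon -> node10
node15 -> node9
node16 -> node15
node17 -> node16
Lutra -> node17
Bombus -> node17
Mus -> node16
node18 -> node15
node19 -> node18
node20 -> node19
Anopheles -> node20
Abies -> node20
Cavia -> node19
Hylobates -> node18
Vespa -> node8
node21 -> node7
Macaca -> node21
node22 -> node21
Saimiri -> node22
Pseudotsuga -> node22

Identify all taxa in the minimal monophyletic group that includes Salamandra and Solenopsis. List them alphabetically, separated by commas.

Salamandra, Solenopsis, Tremarctos

Tracing Salamandra: it sits inside ((Tremarctos,Solenopsis),Salamandra).
Tracing Solenopsis: it sits inside (Tremarctos,Solenopsis).
The smallest clade enclosing both is ((Tremarctos,Solenopsis),Salamandra); the answer is its 3 terminal taxa in alphabetical order.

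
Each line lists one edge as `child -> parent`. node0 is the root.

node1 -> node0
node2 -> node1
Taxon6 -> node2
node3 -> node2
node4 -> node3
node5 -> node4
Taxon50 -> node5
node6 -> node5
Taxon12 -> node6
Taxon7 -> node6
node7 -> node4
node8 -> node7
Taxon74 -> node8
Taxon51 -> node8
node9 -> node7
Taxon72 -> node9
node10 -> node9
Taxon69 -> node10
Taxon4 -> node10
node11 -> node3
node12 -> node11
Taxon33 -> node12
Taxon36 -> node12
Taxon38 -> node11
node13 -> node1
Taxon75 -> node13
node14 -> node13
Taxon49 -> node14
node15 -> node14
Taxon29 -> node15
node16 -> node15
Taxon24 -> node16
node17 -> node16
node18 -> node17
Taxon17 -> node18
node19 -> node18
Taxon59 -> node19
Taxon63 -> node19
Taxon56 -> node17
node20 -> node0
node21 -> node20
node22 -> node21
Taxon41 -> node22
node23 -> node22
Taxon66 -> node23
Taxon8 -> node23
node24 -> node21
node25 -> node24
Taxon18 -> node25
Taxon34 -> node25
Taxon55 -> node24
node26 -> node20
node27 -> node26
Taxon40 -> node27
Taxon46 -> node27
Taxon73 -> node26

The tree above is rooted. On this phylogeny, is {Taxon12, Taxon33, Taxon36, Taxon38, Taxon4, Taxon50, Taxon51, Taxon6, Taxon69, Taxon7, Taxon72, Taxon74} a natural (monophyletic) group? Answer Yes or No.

Yes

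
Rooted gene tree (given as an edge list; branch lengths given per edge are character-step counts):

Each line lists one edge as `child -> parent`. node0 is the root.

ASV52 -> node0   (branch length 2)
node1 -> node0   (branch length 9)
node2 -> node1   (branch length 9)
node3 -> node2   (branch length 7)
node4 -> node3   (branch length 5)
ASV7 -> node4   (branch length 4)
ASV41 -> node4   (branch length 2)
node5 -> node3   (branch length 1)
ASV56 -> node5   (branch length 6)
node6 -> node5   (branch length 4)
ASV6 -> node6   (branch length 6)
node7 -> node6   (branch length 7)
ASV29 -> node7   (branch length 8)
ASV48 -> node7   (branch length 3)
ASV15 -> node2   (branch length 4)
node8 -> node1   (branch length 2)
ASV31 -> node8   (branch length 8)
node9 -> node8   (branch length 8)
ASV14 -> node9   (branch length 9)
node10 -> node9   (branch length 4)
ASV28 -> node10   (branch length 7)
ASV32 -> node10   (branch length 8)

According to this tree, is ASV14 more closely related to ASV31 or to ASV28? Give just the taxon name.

The MRCA of ASV14 and ASV28 subtends (ASV14,(ASV28,ASV32)) (3 taxa).
The MRCA of ASV14 and ASV31 subtends (ASV31,(ASV14,(ASV28,ASV32))) (4 taxa).
The first is nested inside the second, so ASV14 shares a more recent common ancestor with ASV28.

ASV28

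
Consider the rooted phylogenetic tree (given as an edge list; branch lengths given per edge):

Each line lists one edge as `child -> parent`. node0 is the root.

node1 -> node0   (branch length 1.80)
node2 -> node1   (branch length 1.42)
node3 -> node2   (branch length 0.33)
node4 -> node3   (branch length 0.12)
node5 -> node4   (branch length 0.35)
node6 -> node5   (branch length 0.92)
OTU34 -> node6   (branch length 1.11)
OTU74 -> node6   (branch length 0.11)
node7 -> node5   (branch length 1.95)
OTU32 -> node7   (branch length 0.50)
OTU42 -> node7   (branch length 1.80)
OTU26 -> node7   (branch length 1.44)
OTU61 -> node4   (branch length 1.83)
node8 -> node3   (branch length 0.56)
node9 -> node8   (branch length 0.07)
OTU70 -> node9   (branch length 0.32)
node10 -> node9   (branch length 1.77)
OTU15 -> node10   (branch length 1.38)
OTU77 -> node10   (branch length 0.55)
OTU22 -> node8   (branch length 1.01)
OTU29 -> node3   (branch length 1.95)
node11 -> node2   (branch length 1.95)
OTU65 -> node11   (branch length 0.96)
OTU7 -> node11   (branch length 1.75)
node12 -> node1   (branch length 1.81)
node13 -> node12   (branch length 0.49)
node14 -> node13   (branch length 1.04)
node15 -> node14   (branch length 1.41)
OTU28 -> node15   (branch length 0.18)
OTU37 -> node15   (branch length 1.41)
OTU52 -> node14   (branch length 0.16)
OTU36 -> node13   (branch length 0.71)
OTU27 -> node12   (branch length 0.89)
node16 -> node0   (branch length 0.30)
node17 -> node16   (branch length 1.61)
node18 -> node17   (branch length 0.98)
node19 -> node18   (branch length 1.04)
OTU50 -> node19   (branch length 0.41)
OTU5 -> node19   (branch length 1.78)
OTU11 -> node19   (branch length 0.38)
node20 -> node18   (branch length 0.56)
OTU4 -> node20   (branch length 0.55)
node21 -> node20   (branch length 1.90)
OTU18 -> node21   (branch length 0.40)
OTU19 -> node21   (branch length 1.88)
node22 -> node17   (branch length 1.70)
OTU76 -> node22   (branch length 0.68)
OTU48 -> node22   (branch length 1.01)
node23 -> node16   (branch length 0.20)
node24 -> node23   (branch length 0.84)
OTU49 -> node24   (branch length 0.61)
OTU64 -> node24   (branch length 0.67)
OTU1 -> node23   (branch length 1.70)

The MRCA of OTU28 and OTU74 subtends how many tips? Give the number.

18

The MRCA of OTU28 and OTU74 is the node subtending ((((((OTU34,OTU74),(OTU32,OTU42,OTU26)),OTU61),((OTU70,(OTU15,OTU77)),OTU22),OTU29),(OTU65,OTU7)),((((OTU28,OTU37),OTU52),OTU36),OTU27)).
That clade contains 18 terminal taxa: OTU15, OTU22, OTU26, OTU27, OTU28, OTU29, OTU32, OTU34, OTU36, OTU37, OTU42, OTU52, OTU61, OTU65, OTU7, OTU70, OTU74, OTU77.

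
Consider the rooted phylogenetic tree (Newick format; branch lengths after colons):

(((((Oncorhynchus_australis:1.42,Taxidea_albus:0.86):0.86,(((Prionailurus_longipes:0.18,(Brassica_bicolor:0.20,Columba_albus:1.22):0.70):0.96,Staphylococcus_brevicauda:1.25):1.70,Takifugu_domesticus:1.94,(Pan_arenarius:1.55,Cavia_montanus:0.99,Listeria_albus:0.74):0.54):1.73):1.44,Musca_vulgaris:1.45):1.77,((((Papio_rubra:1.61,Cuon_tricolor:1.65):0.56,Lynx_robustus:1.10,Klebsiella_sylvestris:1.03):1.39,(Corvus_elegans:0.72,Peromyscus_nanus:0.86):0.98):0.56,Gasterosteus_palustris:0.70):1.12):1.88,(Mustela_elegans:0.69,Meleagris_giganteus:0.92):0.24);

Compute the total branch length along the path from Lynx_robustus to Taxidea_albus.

The path runs Lynx_robustus → … → MRCA → … → Taxidea_albus; the MRCA is the node subtending ((((Oncorhynchus_australis,Taxidea_albus),(((Prionailurus_longipes,(Brassica_bicolor,Columba_albus)),Staphylococcus_brevicauda),Takifugu_domesticus,(Pan_arenarius,Cavia_montanus,Listeria_albus))),Musca_vulgaris),((((Papio_rubra,Cuon_tricolor),Lynx_robustus,Klebsiella_sylvestris),(Corvus_elegans,Peromyscus_nanus)),Gasterosteus_palustris)).
Branch lengths along that path: 1.10 + 1.39 + 0.56 + 1.12 + 1.77 + 1.44 + 0.86 + 0.86 = 9.10.

9.10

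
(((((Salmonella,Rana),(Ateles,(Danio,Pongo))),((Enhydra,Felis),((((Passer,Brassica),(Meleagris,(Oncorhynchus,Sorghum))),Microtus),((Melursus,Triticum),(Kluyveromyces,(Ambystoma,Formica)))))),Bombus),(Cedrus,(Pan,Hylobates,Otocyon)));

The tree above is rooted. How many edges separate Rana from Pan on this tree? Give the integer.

The MRCA of Rana and Pan is the root of the tree.
From Rana up to that node: 5 branches. From Pan up to the same node: 3 branches. Total: 5 + 3 = 8.

8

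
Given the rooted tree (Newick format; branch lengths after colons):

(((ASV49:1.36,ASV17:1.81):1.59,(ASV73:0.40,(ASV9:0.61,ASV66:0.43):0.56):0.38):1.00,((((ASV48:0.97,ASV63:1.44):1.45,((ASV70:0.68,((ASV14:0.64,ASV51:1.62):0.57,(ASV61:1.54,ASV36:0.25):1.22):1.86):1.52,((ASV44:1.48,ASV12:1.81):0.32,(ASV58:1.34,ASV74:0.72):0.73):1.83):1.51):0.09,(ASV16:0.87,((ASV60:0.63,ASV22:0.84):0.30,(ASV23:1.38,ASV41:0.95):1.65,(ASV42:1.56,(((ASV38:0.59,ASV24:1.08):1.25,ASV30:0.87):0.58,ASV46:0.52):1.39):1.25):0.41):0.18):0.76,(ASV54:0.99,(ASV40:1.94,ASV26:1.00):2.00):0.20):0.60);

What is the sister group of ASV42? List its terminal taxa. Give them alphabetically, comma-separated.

ASV24, ASV30, ASV38, ASV46

ASV42 attaches to the tree at the node subtending (ASV42,(((ASV38,ASV24),ASV30),ASV46)).
The other lineage descending from that same node — the sister group — is (((ASV38,ASV24),ASV30),ASV46); its 4 tips in alphabetical order are the answer.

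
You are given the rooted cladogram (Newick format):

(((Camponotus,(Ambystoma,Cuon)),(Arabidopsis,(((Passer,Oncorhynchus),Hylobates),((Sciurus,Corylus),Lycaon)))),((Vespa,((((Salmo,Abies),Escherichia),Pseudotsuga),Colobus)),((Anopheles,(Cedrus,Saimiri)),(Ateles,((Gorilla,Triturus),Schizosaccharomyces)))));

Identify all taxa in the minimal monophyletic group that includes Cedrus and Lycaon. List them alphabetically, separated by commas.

Tracing Cedrus: it sits inside (Cedrus,Saimiri).
Tracing Lycaon: it sits inside ((Sciurus,Corylus),Lycaon).
The smallest clade enclosing both is the whole tree (their MRCA is the root), so the answer is all 23 tips in alphabetical order.

Abies, Ambystoma, Anopheles, Arabidopsis, Ateles, Camponotus, Cedrus, Colobus, Corylus, Cuon, Escherichia, Gorilla, Hylobates, Lycaon, Oncorhynchus, Passer, Pseudotsuga, Saimiri, Salmo, Schizosaccharomyces, Sciurus, Triturus, Vespa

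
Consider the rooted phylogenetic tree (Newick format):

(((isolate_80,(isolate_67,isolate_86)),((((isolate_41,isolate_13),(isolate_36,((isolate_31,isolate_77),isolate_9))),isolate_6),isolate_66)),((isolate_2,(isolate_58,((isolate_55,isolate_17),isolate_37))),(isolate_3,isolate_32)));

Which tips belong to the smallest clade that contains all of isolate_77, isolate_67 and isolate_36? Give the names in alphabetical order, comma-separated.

Tracing isolate_77: it sits inside (isolate_31,isolate_77).
Tracing isolate_67: it sits inside (isolate_67,isolate_86).
Tracing isolate_36: it sits inside (isolate_36,((isolate_31,isolate_77),isolate_9)).
The smallest clade enclosing all 3 is ((isolate_80,(isolate_67,isolate_86)),((((isolate_41,isolate_13),(isolate_36,((isolate_31,isolate_77),isolate_9))),isolate_6),isolate_66)); the answer is its 11 terminal taxa in alphabetical order.

isolate_13, isolate_31, isolate_36, isolate_41, isolate_6, isolate_66, isolate_67, isolate_77, isolate_80, isolate_86, isolate_9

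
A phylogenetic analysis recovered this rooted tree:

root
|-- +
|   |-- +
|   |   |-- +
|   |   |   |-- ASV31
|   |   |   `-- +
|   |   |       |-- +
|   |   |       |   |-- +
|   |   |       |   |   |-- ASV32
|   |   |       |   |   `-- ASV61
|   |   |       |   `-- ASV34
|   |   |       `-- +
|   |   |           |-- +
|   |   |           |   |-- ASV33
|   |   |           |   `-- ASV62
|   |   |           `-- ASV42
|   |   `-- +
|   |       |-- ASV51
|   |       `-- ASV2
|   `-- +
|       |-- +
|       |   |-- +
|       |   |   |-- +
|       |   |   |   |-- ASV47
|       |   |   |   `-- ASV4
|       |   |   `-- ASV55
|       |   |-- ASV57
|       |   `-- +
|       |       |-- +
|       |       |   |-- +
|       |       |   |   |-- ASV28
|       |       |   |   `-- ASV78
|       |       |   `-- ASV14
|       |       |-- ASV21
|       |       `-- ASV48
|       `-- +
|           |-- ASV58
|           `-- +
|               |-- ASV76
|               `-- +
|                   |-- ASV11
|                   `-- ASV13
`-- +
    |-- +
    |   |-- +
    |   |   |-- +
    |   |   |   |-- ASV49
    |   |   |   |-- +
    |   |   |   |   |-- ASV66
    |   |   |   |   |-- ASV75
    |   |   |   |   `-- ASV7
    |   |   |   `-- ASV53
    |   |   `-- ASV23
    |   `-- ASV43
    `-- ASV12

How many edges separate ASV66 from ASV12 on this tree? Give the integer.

6

The MRCA of ASV66 and ASV12 is the node subtending ((((ASV49,(ASV66,ASV75,ASV7),ASV53),ASV23),ASV43),ASV12).
From ASV66 up to that node: 5 branches. From ASV12 up to the same node: 1 branch. Total: 5 + 1 = 6.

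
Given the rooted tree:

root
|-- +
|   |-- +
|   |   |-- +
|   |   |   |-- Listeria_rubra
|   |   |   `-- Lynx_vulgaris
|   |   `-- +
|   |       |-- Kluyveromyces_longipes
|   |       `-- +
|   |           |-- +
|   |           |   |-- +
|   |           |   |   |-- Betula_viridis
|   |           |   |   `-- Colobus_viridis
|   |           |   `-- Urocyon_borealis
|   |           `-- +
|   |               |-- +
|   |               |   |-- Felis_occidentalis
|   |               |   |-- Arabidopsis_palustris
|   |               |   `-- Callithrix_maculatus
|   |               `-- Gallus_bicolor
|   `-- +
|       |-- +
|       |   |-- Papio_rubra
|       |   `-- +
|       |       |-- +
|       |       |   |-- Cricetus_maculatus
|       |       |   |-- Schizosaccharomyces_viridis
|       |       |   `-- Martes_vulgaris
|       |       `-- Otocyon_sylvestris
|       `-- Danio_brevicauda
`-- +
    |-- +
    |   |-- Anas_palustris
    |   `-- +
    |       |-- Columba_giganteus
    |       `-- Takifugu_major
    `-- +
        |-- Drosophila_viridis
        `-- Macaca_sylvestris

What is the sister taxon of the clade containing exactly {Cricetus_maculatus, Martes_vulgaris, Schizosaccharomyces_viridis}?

The clade containing exactly {Cricetus_maculatus, Martes_vulgaris, Schizosaccharomyces_viridis} attaches to the tree at the node subtending ((Cricetus_maculatus,Schizosaccharomyces_viridis,Martes_vulgaris),Otocyon_sylvestris).
The other lineage descending from that same node — the sister group — is the single tip Otocyon_sylvestris.

Otocyon_sylvestris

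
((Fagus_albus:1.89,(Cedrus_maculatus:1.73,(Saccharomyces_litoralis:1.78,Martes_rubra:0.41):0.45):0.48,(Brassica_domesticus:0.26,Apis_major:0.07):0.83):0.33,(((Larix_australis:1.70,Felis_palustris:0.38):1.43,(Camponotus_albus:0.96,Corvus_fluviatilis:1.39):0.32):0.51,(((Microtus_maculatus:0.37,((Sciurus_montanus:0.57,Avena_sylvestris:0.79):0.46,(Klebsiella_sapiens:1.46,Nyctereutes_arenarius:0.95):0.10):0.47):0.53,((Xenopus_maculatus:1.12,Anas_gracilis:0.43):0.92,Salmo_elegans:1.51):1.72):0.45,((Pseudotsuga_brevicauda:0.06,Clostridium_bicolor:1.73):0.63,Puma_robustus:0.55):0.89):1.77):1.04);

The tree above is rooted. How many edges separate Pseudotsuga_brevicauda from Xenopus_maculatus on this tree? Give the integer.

7

The MRCA of Pseudotsuga_brevicauda and Xenopus_maculatus is the node subtending (((Microtus_maculatus,((Sciurus_montanus,Avena_sylvestris),(Klebsiella_sapiens,Nyctereutes_arenarius))),((Xenopus_maculatus,Anas_gracilis),Salmo_elegans)),((Pseudotsuga_brevicauda,Clostridium_bicolor),Puma_robustus)).
From Pseudotsuga_brevicauda up to that node: 3 branches. From Xenopus_maculatus up to the same node: 4 branches. Total: 3 + 4 = 7.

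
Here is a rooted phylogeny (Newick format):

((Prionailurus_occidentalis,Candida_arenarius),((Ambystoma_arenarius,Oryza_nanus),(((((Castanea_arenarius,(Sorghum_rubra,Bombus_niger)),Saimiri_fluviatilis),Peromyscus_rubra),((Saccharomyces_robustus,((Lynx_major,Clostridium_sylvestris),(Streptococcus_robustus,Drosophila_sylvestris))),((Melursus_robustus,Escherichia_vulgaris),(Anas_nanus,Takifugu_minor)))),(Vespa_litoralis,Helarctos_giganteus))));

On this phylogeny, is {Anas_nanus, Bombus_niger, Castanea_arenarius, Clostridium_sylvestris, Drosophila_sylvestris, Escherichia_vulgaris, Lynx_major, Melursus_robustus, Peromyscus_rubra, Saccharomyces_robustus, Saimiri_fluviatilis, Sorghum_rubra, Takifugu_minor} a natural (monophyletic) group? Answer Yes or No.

No

The MRCA of the listed taxa subtends ((((Castanea_arenarius,(Sorghum_rubra,Bombus_niger)),Saimiri_fluviatilis),Peromyscus_rubra),((Saccharomyces_robustus,((Lynx_major,Clostridium_sylvestris),(Streptococcus_robustus,Drosophila_sylvestris))),((Melursus_robustus,Escherichia_vulgaris),(Anas_nanus,Takifugu_minor)))).
That clade also contains Streptococcus_robustus, which is not in the proposed group, so the group is not monophyletic.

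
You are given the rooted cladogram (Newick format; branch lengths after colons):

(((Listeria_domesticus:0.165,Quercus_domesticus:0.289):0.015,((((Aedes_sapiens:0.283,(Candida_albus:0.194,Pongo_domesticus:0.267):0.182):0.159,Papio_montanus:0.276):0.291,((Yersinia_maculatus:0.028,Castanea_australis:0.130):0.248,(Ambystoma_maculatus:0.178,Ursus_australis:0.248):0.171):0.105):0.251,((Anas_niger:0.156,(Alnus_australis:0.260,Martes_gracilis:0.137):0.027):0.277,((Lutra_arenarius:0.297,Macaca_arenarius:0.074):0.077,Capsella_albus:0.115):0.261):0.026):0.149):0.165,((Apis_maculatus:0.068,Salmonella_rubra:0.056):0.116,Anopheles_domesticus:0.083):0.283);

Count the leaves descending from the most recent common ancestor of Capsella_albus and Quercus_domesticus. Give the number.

The MRCA of Capsella_albus and Quercus_domesticus is the node subtending ((Listeria_domesticus,Quercus_domesticus),((((Aedes_sapiens,(Candida_albus,Pongo_domesticus)),Papio_montanus),((Yersinia_maculatus,Castanea_australis),(Ambystoma_maculatus,Ursus_australis))),((Anas_niger,(Alnus_australis,Martes_gracilis)),((Lutra_arenarius,Macaca_arenarius),Capsella_albus)))).
That clade contains 16 terminal taxa: Aedes_sapiens, Alnus_australis, Ambystoma_maculatus, Anas_niger, Candida_albus, Capsella_albus, Castanea_australis, Listeria_domesticus, Lutra_arenarius, Macaca_arenarius, Martes_gracilis, Papio_montanus, Pongo_domesticus, Quercus_domesticus, Ursus_australis, Yersinia_maculatus.

16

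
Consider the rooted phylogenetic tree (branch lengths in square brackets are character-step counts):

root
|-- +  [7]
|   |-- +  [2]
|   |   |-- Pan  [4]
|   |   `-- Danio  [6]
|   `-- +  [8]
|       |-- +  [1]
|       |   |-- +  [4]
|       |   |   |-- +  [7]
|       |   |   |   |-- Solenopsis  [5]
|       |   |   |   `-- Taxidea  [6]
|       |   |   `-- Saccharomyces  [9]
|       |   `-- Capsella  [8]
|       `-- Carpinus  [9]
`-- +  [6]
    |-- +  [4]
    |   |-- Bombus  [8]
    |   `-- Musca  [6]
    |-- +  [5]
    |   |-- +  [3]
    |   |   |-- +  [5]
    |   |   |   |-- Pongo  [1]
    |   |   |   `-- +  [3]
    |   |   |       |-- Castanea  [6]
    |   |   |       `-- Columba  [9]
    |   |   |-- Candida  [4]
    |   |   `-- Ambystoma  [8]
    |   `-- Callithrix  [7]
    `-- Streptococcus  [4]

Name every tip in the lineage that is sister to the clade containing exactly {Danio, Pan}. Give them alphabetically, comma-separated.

The clade containing exactly {Danio, Pan} attaches to the tree at the node subtending ((Pan,Danio),((((Solenopsis,Taxidea),Saccharomyces),Capsella),Carpinus)).
The other lineage descending from that same node — the sister group — is ((((Solenopsis,Taxidea),Saccharomyces),Capsella),Carpinus); its 5 tips in alphabetical order are the answer.

Capsella, Carpinus, Saccharomyces, Solenopsis, Taxidea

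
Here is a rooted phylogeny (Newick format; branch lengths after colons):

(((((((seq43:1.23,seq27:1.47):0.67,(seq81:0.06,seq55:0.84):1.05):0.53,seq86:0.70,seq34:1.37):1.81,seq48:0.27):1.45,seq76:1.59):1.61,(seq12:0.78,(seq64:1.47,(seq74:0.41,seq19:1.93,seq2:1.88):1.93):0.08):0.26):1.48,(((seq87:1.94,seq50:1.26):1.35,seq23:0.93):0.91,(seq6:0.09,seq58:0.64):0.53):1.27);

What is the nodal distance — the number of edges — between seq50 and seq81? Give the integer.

The MRCA of seq50 and seq81 is the root of the tree.
From seq50 up to that node: 4 branches. From seq81 up to the same node: 7 branches. Total: 4 + 7 = 11.

11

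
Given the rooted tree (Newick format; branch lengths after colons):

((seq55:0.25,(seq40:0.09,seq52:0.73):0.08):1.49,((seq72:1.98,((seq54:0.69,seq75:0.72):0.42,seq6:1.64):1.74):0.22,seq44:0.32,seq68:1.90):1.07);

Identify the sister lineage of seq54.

seq54 attaches to the tree at the node subtending (seq54,seq75).
The other lineage descending from that same node — the sister group — is the single tip seq75.

seq75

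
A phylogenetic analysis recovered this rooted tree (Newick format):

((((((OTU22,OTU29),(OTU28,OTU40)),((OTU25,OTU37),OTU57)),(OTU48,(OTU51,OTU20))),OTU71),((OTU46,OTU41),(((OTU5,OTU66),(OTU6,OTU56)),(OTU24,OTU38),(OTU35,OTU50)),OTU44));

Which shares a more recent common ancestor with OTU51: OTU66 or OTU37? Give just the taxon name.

OTU37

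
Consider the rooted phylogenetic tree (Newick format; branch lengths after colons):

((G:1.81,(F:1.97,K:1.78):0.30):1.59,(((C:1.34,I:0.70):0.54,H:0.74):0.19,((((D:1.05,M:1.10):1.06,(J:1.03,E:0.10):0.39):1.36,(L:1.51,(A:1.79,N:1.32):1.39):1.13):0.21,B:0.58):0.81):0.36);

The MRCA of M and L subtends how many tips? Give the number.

7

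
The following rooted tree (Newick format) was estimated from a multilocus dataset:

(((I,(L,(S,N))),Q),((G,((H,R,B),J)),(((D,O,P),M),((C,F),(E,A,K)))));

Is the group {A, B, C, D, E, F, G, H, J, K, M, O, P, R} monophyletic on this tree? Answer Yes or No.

The most recent common ancestor of these taxa subtends ((G,((H,R,B),J)),(((D,O,P),M),((C,F),(E,A,K)))).
That clade has exactly 14 tips — every listed taxon and nothing else — so the group is monophyletic.

Yes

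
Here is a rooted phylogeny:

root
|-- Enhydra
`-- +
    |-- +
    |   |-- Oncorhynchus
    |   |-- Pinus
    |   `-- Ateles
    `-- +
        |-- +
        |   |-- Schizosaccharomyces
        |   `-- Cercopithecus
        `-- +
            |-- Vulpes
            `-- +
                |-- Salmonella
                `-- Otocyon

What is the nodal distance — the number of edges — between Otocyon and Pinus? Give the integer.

6

The MRCA of Otocyon and Pinus is the node subtending ((Oncorhynchus,Pinus,Ateles),((Schizosaccharomyces,Cercopithecus),(Vulpes,(Salmonella,Otocyon)))).
From Otocyon up to that node: 4 branches. From Pinus up to the same node: 2 branches. Total: 4 + 2 = 6.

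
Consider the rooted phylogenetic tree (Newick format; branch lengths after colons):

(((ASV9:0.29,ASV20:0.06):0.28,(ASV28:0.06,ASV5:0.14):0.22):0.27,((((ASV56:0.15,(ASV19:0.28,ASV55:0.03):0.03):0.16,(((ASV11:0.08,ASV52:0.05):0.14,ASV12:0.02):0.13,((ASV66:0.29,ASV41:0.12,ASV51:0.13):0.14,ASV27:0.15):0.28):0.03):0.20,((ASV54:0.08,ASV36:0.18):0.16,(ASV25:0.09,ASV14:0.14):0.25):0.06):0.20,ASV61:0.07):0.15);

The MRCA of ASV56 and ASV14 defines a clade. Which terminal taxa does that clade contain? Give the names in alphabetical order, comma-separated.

Tracing ASV56: it sits inside (ASV56,(ASV19,ASV55)).
Tracing ASV14: it sits inside (ASV25,ASV14).
The smallest clade enclosing both is (((ASV56,(ASV19,ASV55)),(((ASV11,ASV52),ASV12),((ASV66,ASV41,ASV51),ASV27))),((ASV54,ASV36),(ASV25,ASV14))); the answer is its 14 terminal taxa in alphabetical order.

ASV11, ASV12, ASV14, ASV19, ASV25, ASV27, ASV36, ASV41, ASV51, ASV52, ASV54, ASV55, ASV56, ASV66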